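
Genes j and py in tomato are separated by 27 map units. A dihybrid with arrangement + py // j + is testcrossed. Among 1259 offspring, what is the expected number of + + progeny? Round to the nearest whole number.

A map distance of 27 map units corresponds to a recombination frequency of 0.270.
The F1 is + py / j +, so + + is a recombinant gamete class with expected frequency r/2 = 0.270/2 = 0.1350.
Expected number = 0.1350 × 1259 = 169.97 ≈ 170.

170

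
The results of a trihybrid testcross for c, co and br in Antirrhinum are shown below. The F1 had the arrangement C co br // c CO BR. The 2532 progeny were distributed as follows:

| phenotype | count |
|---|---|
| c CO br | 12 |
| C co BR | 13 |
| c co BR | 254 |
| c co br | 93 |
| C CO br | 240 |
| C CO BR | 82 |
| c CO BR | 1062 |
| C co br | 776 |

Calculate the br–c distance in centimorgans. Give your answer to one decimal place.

The two rarest classes, C co BR and c CO br, are the double crossovers. Comparing them with the parentals, only the br allele has switched, so br is the middle locus and the order is co – br – c.
Crossovers in the br–c interval produce the single-crossover classes c co br and C CO BR (93 + 82 = 175) plus the double crossovers (25).
RF(br–c) = (175 + 25) / 2532 = 200/2532 = 0.0790 → 7.9 centimorgans.

7.9 centimorgans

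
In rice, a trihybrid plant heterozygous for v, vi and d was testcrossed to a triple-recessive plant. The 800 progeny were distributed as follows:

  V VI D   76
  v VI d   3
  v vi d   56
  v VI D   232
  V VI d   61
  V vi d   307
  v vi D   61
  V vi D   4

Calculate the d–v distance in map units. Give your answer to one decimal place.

17.4 map units

The two most frequent reciprocal classes, v VI D and V vi d, are the parental types, so the F1 was v VI D / V vi d.
The two rarest classes, v VI d and V vi D, are the double crossovers. Comparing them with the parentals, only the d allele has switched, so d is the middle locus and the order is v – d – vi.
Crossovers in the v–d interval produce the single-crossover classes V VI D and v vi d (76 + 56 = 132) plus the double crossovers (7).
RF(v–d) = (132 + 7) / 800 = 139/800 = 0.1737 → 17.4 map units.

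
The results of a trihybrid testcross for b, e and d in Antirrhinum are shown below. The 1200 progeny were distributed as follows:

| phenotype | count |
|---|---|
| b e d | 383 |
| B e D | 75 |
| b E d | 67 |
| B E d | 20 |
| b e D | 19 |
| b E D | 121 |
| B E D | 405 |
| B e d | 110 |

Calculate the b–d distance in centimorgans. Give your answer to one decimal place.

22.5 centimorgans

The two most frequent reciprocal classes, B E D and b e d, are the parental types, so the F1 was B E D / b e d.
The two rarest classes, B E d and b e D, are the double crossovers. Comparing them with the parentals, only the d allele has switched, so d is the middle locus and the order is b – d – e.
Crossovers in the b–d interval produce the single-crossover classes b E D and B e d (121 + 110 = 231) plus the double crossovers (39).
RF(b–d) = (231 + 39) / 1200 = 270/1200 = 0.2250 → 22.5 centimorgans.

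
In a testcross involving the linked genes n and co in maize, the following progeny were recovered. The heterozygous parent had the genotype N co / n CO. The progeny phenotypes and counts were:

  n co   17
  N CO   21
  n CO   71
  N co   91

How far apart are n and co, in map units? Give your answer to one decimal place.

The recombinant classes are N CO and n co: 21 + 17 = 38.
Recombination frequency = 38/200 = 0.1900 ≈ 19.0%, i.e. 19.0 map units.

19.0 map units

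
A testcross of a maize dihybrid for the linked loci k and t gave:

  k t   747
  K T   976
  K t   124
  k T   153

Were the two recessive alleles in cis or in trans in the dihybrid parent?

The two most frequent classes are K T (976) and k t (747); these are the parental (non-recombinant) types.
So the F1 carried K T on one chromosome and k t on the other — the recessive alleles are on the same chromosome (cis / coupling).

cis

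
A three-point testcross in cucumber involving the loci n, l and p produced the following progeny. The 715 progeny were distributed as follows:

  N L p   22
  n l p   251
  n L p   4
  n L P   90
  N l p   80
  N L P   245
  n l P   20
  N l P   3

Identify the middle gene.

The two most frequent reciprocal classes, N L P and n l p, are the parental types, so the F1 was N L P / n l p.
The two rarest classes, N l P and n L p, are the double crossovers. Comparing them with the parentals, only the l allele has switched, so l is the middle locus and the order is n – l – p.

l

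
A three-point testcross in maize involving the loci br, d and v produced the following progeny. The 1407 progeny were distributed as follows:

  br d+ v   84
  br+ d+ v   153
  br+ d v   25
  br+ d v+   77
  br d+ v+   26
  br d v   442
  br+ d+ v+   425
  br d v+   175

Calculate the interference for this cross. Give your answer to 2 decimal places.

0.11

The two most frequent reciprocal classes, br d v and br+ d+ v+, are the parental types, so the F1 was br d v / br+ d+ v+.
The two rarest classes, br+ d v and br d+ v+, are the double crossovers. Comparing them with the parentals, only the br allele has switched, so br is the middle locus and the order is d – br – v.
d–br: (161 + 51)/1407 = 0.1507; br–v: (328 + 51)/1407 = 0.2694.
Expected DCO frequency = 0.1507 × 0.2694 ≈ 0.04060; observed = 51/1407 ≈ 0.03625.
Coefficient of coincidence = 0.03625/0.04060 ≈ 0.89; interference = 1 − 0.89 = 0.11.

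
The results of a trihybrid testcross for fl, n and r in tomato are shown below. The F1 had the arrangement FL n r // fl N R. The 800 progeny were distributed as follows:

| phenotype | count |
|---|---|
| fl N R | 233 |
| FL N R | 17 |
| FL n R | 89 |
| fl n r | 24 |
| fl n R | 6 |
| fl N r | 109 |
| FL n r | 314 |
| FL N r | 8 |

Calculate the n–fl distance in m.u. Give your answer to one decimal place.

6.9 m.u.

The two rarest classes, FL N r and fl n R, are the double crossovers. Comparing them with the parentals, only the n allele has switched, so n is the middle locus and the order is fl – n – r.
Crossovers in the fl–n interval produce the single-crossover classes fl n r and FL N R (24 + 17 = 41) plus the double crossovers (14).
RF(fl–n) = (41 + 14) / 800 = 55/800 = 0.0688 → 6.9 m.u.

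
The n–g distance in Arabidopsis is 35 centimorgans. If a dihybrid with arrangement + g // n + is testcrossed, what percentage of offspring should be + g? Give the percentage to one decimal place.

A map distance of 35 centimorgans corresponds to a recombination frequency of 0.350.
The F1 is + g / n +, so + g is a parental gamete class with expected frequency (1 − r)/2 = 0.650/2 = 0.3250.
That is 0.3250 = 32.5% of the progeny.

32.5%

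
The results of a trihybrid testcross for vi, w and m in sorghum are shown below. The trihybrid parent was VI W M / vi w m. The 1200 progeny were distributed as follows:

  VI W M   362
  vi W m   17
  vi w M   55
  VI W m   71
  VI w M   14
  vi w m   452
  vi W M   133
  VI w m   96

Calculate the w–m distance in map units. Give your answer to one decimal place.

13.1 map units

The two rarest classes, VI w M and vi W m, are the double crossovers. Comparing them with the parentals, only the w allele has switched, so w is the middle locus and the order is m – w – vi.
Crossovers in the m–w interval produce the single-crossover classes VI W m and vi w M (71 + 55 = 126) plus the double crossovers (31).
RF(m–w) = (126 + 31) / 1200 = 157/1200 = 0.1308 → 13.1 map units.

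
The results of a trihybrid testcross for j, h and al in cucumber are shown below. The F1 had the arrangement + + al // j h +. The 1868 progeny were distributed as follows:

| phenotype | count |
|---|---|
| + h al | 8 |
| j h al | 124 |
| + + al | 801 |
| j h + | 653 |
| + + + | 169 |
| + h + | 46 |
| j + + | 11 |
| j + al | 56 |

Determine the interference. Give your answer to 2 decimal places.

The two rarest classes, + h al and j + +, are the double crossovers. Comparing them with the parentals, only the h allele has switched, so h is the middle locus and the order is j – h – al.
j–h: (102 + 19)/1868 = 0.0648; h–al: (293 + 19)/1868 = 0.1670.
Expected DCO frequency = 0.0648 × 0.1670 ≈ 0.01082; observed = 19/1868 ≈ 0.01017.
Coefficient of coincidence = 0.01017/0.01082 ≈ 0.94; interference = 1 − 0.94 = 0.06.

0.06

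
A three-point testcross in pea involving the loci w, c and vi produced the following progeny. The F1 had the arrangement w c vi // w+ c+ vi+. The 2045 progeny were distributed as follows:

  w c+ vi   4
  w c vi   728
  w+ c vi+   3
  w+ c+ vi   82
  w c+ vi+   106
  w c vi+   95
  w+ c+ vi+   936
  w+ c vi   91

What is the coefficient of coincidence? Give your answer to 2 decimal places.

The two rarest classes, w c+ vi and w+ c vi+, are the double crossovers. Comparing them with the parentals, only the c allele has switched, so c is the middle locus and the order is vi – c – w.
vi–c: (177 + 7)/2045 = 0.0900; c–w: (197 + 7)/2045 = 0.0998.
Expected DCO frequency = 0.0900 × 0.0998 ≈ 0.00898; observed = 7/2045 ≈ 0.00342.
Coefficient of coincidence = 0.00342/0.00898 ≈ 0.38.

0.38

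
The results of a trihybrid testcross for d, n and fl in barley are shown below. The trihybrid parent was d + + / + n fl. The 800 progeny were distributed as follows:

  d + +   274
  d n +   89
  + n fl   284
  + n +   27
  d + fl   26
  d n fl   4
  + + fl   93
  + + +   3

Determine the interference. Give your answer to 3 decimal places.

0.506

The two rarest classes, + + + and d n fl, are the double crossovers. Comparing them with the parentals, only the d allele has switched, so d is the middle locus and the order is n – d – fl.
n–d: (182 + 7)/800 = 0.2362; d–fl: (53 + 7)/800 = 0.0750.
Expected DCO frequency = 0.2362 × 0.0750 ≈ 0.01771; observed = 7/800 ≈ 0.00875.
Coefficient of coincidence = 0.00875/0.01771 ≈ 0.494; interference = 1 − 0.494 = 0.506.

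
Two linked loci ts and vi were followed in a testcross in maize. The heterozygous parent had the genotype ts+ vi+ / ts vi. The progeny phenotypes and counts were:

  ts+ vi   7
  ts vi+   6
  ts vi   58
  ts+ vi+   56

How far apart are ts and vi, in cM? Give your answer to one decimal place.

The recombinant classes are ts+ vi and ts vi+: 7 + 6 = 13.
Recombination frequency = 13/127 = 0.1024 ≈ 10.2%, i.e. 10.2 cM.

10.2 cM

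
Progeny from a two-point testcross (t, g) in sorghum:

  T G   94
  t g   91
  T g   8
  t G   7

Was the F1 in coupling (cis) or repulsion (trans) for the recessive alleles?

The two most frequent classes are T G (94) and t g (91); these are the parental (non-recombinant) types.
So the F1 carried T G on one chromosome and t g on the other — the recessive alleles are on the same chromosome (cis / coupling).

cis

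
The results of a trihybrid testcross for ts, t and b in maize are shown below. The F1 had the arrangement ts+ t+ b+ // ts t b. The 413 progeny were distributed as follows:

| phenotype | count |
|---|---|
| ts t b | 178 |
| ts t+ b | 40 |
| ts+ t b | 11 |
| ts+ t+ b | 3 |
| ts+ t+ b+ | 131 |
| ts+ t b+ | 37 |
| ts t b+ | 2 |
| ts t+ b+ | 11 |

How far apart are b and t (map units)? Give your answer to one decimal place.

19.9 map units

The two rarest classes, ts+ t+ b and ts t b+, are the double crossovers. Comparing them with the parentals, only the b allele has switched, so b is the middle locus and the order is t – b – ts.
Crossovers in the t–b interval produce the single-crossover classes ts+ t b+ and ts t+ b (37 + 40 = 77) plus the double crossovers (5).
RF(t–b) = (77 + 5) / 413 = 82/413 = 0.1985 → 19.9 map units.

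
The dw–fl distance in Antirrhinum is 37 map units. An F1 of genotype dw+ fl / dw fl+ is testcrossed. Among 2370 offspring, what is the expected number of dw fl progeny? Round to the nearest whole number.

A map distance of 37 map units corresponds to a recombination frequency of 0.370.
The F1 is dw+ fl / dw fl+, so dw fl is a recombinant gamete class with expected frequency r/2 = 0.370/2 = 0.1850.
Expected number = 0.1850 × 2370 = 438.45 ≈ 438.

438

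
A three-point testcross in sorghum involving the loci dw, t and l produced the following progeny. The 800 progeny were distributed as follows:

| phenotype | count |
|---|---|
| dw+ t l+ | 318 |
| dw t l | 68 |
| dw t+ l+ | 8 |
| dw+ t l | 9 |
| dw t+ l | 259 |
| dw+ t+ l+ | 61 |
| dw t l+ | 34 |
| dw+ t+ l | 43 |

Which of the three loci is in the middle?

The two most frequent reciprocal classes, dw+ t l+ and dw t+ l, are the parental types, so the F1 was dw+ t l+ / dw t+ l.
The two rarest classes, dw+ t l and dw t+ l+, are the double crossovers. Comparing them with the parentals, only the l allele has switched, so l is the middle locus and the order is dw – l – t.

l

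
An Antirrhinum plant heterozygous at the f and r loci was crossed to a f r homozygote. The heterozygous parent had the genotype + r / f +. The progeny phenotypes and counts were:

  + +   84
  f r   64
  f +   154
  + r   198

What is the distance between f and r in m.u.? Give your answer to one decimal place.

29.6 m.u.

The recombinant classes are + + and f r: 84 + 64 = 148.
Recombination frequency = 148/500 = 0.2960 ≈ 29.6%, i.e. 29.6 m.u.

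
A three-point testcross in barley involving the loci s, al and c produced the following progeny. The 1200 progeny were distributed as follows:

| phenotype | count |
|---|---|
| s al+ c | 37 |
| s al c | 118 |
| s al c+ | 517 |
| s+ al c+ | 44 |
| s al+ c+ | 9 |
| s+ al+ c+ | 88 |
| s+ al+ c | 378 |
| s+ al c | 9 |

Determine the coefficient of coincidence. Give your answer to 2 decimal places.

The two most frequent reciprocal classes, s+ al+ c and s al c+, are the parental types, so the F1 was s+ al+ c / s al c+.
The two rarest classes, s+ al c and s al+ c+, are the double crossovers. Comparing them with the parentals, only the al allele has switched, so al is the middle locus and the order is s – al – c.
s–al: (81 + 18)/1200 = 0.0825; al–c: (206 + 18)/1200 = 0.1867.
Expected DCO frequency = 0.0825 × 0.1867 ≈ 0.01540; observed = 18/1200 ≈ 0.01500.
Coefficient of coincidence = 0.01500/0.01540 ≈ 0.97.

0.97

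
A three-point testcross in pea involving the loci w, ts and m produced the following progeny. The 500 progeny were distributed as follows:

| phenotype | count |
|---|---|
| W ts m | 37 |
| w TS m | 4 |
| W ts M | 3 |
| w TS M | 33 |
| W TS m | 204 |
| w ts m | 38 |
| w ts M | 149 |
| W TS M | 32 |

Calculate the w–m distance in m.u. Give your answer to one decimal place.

The two most frequent reciprocal classes, w ts M and W TS m, are the parental types, so the F1 was w ts M / W TS m.
The two rarest classes, W ts M and w TS m, are the double crossovers. Comparing them with the parentals, only the w allele has switched, so w is the middle locus and the order is m – w – ts.
Crossovers in the m–w interval produce the single-crossover classes w ts m and W TS M (38 + 32 = 70) plus the double crossovers (7).
RF(m–w) = (70 + 7) / 500 = 77/500 = 0.1540 → 15.4 m.u.

15.4 m.u.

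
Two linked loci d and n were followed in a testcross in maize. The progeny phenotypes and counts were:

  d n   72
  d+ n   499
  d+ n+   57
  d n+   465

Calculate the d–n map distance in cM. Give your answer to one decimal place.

The two most frequent classes, d+ n (499) and d n+ (465), are the parental types, so the F1 was d+ n / d n+.
The recombinant classes are d+ n+ and d n: 57 + 72 = 129.
Recombination frequency = 129/1093 = 0.1180 ≈ 11.8%, i.e. 11.8 cM.

11.8 cM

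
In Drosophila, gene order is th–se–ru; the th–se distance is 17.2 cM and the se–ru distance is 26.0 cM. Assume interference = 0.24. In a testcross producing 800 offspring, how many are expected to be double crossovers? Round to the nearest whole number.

27

Map distances give recombination frequencies of 0.172 and 0.260 for the two intervals.
With interference 0.24 (so coincidence = 0.76), expected double-crossover frequency = 0.172 × 0.260 × 0.76 = 0.03399.
Expected number = 0.03399 × 800 = 27.19 ≈ 27.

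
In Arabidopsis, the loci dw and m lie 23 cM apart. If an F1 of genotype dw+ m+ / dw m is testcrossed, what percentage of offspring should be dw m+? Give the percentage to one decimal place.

A map distance of 23 cM corresponds to a recombination frequency of 0.230.
The F1 is dw+ m+ / dw m, so dw m+ is a recombinant gamete class with expected frequency r/2 = 0.230/2 = 0.1150.
That is 0.1150 = 11.5% of the progeny.

11.5%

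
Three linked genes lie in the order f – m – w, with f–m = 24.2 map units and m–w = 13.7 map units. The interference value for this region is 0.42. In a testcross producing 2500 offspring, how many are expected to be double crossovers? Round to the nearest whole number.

48

Map distances give recombination frequencies of 0.242 and 0.137 for the two intervals.
With interference 0.42 (so coincidence = 0.58), expected double-crossover frequency = 0.242 × 0.137 × 0.58 = 0.01923.
Expected number = 0.01923 × 2500 = 48.07 ≈ 48.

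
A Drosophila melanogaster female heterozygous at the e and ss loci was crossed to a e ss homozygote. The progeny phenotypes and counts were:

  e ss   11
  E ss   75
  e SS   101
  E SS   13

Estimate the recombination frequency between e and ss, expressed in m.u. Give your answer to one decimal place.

12.0 m.u.

The two most frequent classes, E ss (75) and e SS (101), are the parental types, so the F1 was E ss / e SS.
The recombinant classes are E SS and e ss: 13 + 11 = 24.
Recombination frequency = 24/200 = 0.1200 ≈ 12.0%, i.e. 12.0 m.u.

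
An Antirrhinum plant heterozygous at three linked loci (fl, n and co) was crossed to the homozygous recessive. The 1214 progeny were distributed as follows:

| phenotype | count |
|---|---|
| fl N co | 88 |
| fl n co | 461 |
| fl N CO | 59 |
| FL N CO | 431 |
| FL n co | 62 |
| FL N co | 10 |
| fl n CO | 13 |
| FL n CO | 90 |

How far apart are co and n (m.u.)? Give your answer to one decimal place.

16.6 m.u.

The two most frequent reciprocal classes, FL N CO and fl n co, are the parental types, so the F1 was FL N CO / fl n co.
The two rarest classes, FL N co and fl n CO, are the double crossovers. Comparing them with the parentals, only the co allele has switched, so co is the middle locus and the order is n – co – fl.
Crossovers in the n–co interval produce the single-crossover classes FL n CO and fl N co (90 + 88 = 178) plus the double crossovers (23).
RF(n–co) = (178 + 23) / 1214 = 201/1214 = 0.1656 → 16.6 m.u.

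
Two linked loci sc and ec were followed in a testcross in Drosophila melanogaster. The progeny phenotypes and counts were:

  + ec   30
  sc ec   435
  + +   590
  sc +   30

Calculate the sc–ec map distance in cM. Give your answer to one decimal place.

The two most frequent classes, + + (590) and sc ec (435), are the parental types, so the F1 was + + / sc ec.
The recombinant classes are + ec and sc +: 30 + 30 = 60.
Recombination frequency = 60/1085 = 0.0553 ≈ 5.5%, i.e. 5.5 cM.

5.5 cM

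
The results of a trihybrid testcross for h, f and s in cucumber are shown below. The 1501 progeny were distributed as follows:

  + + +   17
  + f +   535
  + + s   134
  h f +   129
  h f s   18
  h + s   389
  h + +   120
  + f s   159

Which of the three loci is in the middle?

The two most frequent reciprocal classes, + f + and h + s, are the parental types, so the F1 was + f + / h + s.
The two rarest classes, + + + and h f s, are the double crossovers. Comparing them with the parentals, only the f allele has switched, so f is the middle locus and the order is s – f – h.

f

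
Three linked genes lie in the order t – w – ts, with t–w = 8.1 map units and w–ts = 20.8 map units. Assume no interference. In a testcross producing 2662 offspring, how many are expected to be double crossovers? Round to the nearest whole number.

Map distances give recombination frequencies of 0.081 and 0.208 for the two intervals.
With no interference, expected double-crossover frequency = 0.081 × 0.208 = 0.01685.
Expected number = 0.01685 × 2662 = 44.85 ≈ 45.

45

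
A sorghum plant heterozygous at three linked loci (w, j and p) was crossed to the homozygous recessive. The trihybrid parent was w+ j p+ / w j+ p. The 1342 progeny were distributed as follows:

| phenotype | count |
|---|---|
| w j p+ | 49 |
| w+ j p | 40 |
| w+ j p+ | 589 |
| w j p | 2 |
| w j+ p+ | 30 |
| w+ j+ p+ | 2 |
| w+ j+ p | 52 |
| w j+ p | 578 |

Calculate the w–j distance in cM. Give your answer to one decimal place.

The two rarest classes, w+ j+ p+ and w j p, are the double crossovers. Comparing them with the parentals, only the j allele has switched, so j is the middle locus and the order is w – j – p.
Crossovers in the w–j interval produce the single-crossover classes w j p+ and w+ j+ p (49 + 52 = 101) plus the double crossovers (4).
RF(w–j) = (101 + 4) / 1342 = 105/1342 = 0.0782 → 7.8 cM.

7.8 cM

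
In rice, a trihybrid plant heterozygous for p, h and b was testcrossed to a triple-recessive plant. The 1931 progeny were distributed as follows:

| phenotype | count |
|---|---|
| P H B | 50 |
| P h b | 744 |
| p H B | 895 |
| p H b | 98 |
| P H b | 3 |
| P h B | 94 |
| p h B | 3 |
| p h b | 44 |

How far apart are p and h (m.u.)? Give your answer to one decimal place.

5.2 m.u.

The two most frequent reciprocal classes, p H B and P h b, are the parental types, so the F1 was p H B / P h b.
The two rarest classes, p h B and P H b, are the double crossovers. Comparing them with the parentals, only the h allele has switched, so h is the middle locus and the order is b – h – p.
Crossovers in the h–p interval produce the single-crossover classes P H B and p h b (50 + 44 = 94) plus the double crossovers (6).
RF(h–p) = (94 + 6) / 1931 = 100/1931 = 0.0518 → 5.2 m.u.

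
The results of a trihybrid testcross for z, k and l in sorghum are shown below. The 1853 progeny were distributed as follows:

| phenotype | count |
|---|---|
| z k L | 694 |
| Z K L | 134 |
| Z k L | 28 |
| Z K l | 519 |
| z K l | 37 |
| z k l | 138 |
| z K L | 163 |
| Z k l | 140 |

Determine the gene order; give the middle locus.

The two most frequent reciprocal classes, z k L and Z K l, are the parental types, so the F1 was z k L / Z K l.
The two rarest classes, Z k L and z K l, are the double crossovers. Comparing them with the parentals, only the z allele has switched, so z is the middle locus and the order is l – z – k.

z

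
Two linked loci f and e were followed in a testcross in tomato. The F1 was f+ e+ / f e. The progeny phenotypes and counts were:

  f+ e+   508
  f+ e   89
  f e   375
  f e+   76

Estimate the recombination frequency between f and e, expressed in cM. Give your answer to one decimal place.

15.7 cM

The recombinant classes are f+ e and f e+: 89 + 76 = 165.
Recombination frequency = 165/1048 = 0.1574 ≈ 15.7%, i.e. 15.7 cM.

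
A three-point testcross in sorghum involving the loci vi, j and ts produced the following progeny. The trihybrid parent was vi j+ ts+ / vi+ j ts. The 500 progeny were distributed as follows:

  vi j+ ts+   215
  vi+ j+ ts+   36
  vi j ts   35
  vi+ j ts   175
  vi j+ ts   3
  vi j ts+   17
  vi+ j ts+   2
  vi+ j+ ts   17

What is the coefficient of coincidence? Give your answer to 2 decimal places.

The two rarest classes, vi j+ ts and vi+ j ts+, are the double crossovers. Comparing them with the parentals, only the ts allele has switched, so ts is the middle locus and the order is vi – ts – j.
vi–ts: (71 + 5)/500 = 0.1520; ts–j: (34 + 5)/500 = 0.0780.
Expected DCO frequency = 0.1520 × 0.0780 ≈ 0.01186; observed = 5/500 ≈ 0.01000.
Coefficient of coincidence = 0.01000/0.01186 ≈ 0.84.

0.84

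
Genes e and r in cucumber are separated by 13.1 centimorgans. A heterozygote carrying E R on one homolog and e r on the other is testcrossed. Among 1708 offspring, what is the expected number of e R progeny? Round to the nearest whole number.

A map distance of 13.1 centimorgans corresponds to a recombination frequency of 0.131.
The F1 is E R / e r, so e R is a recombinant gamete class with expected frequency r/2 = 0.131/2 = 0.0655.
Expected number = 0.0655 × 1708 = 111.87 ≈ 112.

112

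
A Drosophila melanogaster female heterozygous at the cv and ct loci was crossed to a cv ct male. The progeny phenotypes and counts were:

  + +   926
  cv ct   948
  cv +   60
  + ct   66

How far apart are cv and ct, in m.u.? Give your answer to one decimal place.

The two most frequent classes, + + (926) and cv ct (948), are the parental types, so the F1 was + + / cv ct.
The recombinant classes are + ct and cv +: 66 + 60 = 126.
Recombination frequency = 126/2000 = 0.0630 ≈ 6.3%, i.e. 6.3 m.u.

6.3 m.u.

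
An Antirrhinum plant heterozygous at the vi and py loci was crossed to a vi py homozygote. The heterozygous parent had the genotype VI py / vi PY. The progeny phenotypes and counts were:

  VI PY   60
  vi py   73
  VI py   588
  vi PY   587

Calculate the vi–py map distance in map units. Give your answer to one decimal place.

10.2 map units

The recombinant classes are VI PY and vi py: 60 + 73 = 133.
Recombination frequency = 133/1308 = 0.1017 ≈ 10.2%, i.e. 10.2 map units.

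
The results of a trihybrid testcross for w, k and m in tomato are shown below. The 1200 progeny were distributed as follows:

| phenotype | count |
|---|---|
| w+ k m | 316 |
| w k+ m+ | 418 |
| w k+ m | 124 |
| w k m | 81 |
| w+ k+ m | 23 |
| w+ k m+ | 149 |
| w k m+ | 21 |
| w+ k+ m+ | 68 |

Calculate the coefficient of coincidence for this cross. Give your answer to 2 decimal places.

0.86

The two most frequent reciprocal classes, w k+ m+ and w+ k m, are the parental types, so the F1 was w k+ m+ / w+ k m.
The two rarest classes, w k m+ and w+ k+ m, are the double crossovers. Comparing them with the parentals, only the k allele has switched, so k is the middle locus and the order is m – k – w.
m–k: (273 + 44)/1200 = 0.2642; k–w: (149 + 44)/1200 = 0.1608.
Expected DCO frequency = 0.2642 × 0.1608 ≈ 0.04248; observed = 44/1200 ≈ 0.03667.
Coefficient of coincidence = 0.03667/0.04248 ≈ 0.86.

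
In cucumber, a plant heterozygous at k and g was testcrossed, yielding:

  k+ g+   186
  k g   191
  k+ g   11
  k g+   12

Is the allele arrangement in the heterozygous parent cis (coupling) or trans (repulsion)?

cis

The two most frequent classes are k+ g+ (186) and k g (191); these are the parental (non-recombinant) types.
So the F1 carried k+ g+ on one chromosome and k g on the other — the recessive alleles are on the same chromosome (cis / coupling).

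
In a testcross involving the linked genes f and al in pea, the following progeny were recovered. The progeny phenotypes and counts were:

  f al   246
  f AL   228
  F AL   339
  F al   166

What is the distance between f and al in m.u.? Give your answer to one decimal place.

40.2 m.u.

The two most frequent classes, F AL (339) and f al (246), are the parental types, so the F1 was F AL / f al.
The recombinant classes are F al and f AL: 166 + 228 = 394.
Recombination frequency = 394/979 = 0.4025 ≈ 40.2%, i.e. 40.2 m.u.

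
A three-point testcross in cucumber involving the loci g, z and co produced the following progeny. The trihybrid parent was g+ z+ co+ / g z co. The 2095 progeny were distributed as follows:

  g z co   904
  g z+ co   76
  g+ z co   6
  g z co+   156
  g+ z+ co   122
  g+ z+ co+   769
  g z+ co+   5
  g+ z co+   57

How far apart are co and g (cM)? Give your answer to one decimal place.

The two rarest classes, g z+ co+ and g+ z co, are the double crossovers. Comparing them with the parentals, only the g allele has switched, so g is the middle locus and the order is co – g – z.
Crossovers in the co–g interval produce the single-crossover classes g+ z+ co and g z co+ (122 + 156 = 278) plus the double crossovers (11).
RF(co–g) = (278 + 11) / 2095 = 289/2095 = 0.1379 → 13.8 cM.

13.8 cM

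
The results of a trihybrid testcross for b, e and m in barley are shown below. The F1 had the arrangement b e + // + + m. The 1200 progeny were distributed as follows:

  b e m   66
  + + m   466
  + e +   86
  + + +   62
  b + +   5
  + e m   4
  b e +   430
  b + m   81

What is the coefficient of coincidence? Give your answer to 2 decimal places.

0.45

The two rarest classes, b + + and + e m, are the double crossovers. Comparing them with the parentals, only the e allele has switched, so e is the middle locus and the order is b – e – m.
b–e: (167 + 9)/1200 = 0.1467; e–m: (128 + 9)/1200 = 0.1142.
Expected DCO frequency = 0.1467 × 0.1142 ≈ 0.01675; observed = 9/1200 ≈ 0.00750.
Coefficient of coincidence = 0.00750/0.01675 ≈ 0.45.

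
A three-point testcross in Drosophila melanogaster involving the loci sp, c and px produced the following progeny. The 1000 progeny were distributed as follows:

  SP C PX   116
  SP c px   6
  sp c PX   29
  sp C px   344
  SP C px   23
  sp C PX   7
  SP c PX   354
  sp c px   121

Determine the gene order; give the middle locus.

The two most frequent reciprocal classes, SP c PX and sp C px, are the parental types, so the F1 was SP c PX / sp C px.
The two rarest classes, SP c px and sp C PX, are the double crossovers. Comparing them with the parentals, only the px allele has switched, so px is the middle locus and the order is sp – px – c.

px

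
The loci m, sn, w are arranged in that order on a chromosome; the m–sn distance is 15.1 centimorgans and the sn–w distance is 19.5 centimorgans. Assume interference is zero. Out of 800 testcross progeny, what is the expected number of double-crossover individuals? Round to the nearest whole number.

24

Map distances give recombination frequencies of 0.151 and 0.195 for the two intervals.
With no interference, expected double-crossover frequency = 0.151 × 0.195 = 0.02944.
Expected number = 0.02944 × 800 = 23.56 ≈ 24.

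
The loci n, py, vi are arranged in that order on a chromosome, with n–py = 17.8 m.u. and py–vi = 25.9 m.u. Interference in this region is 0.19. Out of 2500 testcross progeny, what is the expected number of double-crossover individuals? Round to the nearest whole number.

93

Map distances give recombination frequencies of 0.178 and 0.259 for the two intervals.
With interference 0.19 (so coincidence = 0.81), expected double-crossover frequency = 0.178 × 0.259 × 0.81 = 0.03734.
Expected number = 0.03734 × 2500 = 93.36 ≈ 93.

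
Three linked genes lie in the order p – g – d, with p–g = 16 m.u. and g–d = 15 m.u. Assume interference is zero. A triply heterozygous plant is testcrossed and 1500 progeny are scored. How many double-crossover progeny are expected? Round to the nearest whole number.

Map distances give recombination frequencies of 0.160 and 0.150 for the two intervals.
With no interference, expected double-crossover frequency = 0.160 × 0.150 = 0.02400.
Expected number = 0.02400 × 1500 = 36.00 ≈ 36.

36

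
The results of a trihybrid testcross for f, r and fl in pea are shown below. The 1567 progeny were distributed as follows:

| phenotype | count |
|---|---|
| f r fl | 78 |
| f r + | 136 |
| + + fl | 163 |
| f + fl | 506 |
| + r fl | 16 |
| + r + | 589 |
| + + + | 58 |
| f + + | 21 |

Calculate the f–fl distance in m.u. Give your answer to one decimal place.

The two most frequent reciprocal classes, + r + and f + fl, are the parental types, so the F1 was + r + / f + fl.
The two rarest classes, + r fl and f + +, are the double crossovers. Comparing them with the parentals, only the fl allele has switched, so fl is the middle locus and the order is f – fl – r.
Crossovers in the f–fl interval produce the single-crossover classes f r + and + + fl (136 + 163 = 299) plus the double crossovers (37).
RF(f–fl) = (299 + 37) / 1567 = 336/1567 = 0.2144 → 21.4 m.u.

21.4 m.u.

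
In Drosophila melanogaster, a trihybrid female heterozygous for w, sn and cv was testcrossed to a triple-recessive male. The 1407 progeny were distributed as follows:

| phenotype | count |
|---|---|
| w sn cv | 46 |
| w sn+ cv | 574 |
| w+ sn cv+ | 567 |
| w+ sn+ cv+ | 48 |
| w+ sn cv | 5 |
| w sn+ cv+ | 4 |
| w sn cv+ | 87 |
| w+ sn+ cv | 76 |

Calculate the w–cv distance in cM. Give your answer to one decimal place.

The two most frequent reciprocal classes, w sn+ cv and w+ sn cv+, are the parental types, so the F1 was w sn+ cv / w+ sn cv+.
The two rarest classes, w sn+ cv+ and w+ sn cv, are the double crossovers. Comparing them with the parentals, only the cv allele has switched, so cv is the middle locus and the order is sn – cv – w.
Crossovers in the cv–w interval produce the single-crossover classes w+ sn+ cv and w sn cv+ (76 + 87 = 163) plus the double crossovers (9).
RF(cv–w) = (163 + 9) / 1407 = 172/1407 = 0.1222 → 12.2 cM.

12.2 cM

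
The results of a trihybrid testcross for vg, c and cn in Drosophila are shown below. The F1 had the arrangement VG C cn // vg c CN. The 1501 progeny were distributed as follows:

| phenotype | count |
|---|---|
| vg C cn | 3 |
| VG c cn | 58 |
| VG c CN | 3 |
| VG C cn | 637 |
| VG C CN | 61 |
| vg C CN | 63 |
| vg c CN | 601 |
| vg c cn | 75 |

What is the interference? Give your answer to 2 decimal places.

0.50

The two rarest classes, vg C cn and VG c CN, are the double crossovers. Comparing them with the parentals, only the vg allele has switched, so vg is the middle locus and the order is c – vg – cn.
c–vg: (121 + 6)/1501 = 0.0846; vg–cn: (136 + 6)/1501 = 0.0946.
Expected DCO frequency = 0.0846 × 0.0946 ≈ 0.00800; observed = 6/1501 ≈ 0.00400.
Coefficient of coincidence = 0.00400/0.00800 ≈ 0.50; interference = 1 − 0.50 = 0.50.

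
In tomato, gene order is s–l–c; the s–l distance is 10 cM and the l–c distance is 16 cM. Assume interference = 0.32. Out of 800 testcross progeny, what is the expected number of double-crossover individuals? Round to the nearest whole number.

Map distances give recombination frequencies of 0.100 and 0.160 for the two intervals.
With interference 0.32 (so coincidence = 0.68), expected double-crossover frequency = 0.100 × 0.160 × 0.68 = 0.01088.
Expected number = 0.01088 × 800 = 8.70 ≈ 9.

9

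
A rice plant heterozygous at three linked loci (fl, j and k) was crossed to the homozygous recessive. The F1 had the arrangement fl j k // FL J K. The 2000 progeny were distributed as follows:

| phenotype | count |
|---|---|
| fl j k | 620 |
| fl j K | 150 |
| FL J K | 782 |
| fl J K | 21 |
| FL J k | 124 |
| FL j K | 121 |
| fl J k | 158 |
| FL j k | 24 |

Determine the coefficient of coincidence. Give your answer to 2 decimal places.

0.87

The two rarest classes, FL j k and fl J K, are the double crossovers. Comparing them with the parentals, only the fl allele has switched, so fl is the middle locus and the order is k – fl – j.
k–fl: (274 + 45)/2000 = 0.1595; fl–j: (279 + 45)/2000 = 0.1620.
Expected DCO frequency = 0.1595 × 0.1620 ≈ 0.02584; observed = 45/2000 ≈ 0.02250.
Coefficient of coincidence = 0.02250/0.02584 ≈ 0.87.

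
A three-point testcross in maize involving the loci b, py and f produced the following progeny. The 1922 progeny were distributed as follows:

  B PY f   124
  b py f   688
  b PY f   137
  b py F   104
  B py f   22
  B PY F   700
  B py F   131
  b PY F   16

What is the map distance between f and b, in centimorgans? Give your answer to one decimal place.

13.8 centimorgans

The two most frequent reciprocal classes, B PY F and b py f, are the parental types, so the F1 was B PY F / b py f.
The two rarest classes, b PY F and B py f, are the double crossovers. Comparing them with the parentals, only the b allele has switched, so b is the middle locus and the order is f – b – py.
Crossovers in the f–b interval produce the single-crossover classes B PY f and b py F (124 + 104 = 228) plus the double crossovers (38).
RF(f–b) = (228 + 38) / 1922 = 266/1922 = 0.1384 → 13.8 centimorgans.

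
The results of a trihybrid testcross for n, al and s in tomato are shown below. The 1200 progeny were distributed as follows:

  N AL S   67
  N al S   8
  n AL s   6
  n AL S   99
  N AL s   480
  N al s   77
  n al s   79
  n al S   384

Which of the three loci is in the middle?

The two most frequent reciprocal classes, n al S and N AL s, are the parental types, so the F1 was n al S / N AL s.
The two rarest classes, N al S and n AL s, are the double crossovers. Comparing them with the parentals, only the n allele has switched, so n is the middle locus and the order is al – n – s.

n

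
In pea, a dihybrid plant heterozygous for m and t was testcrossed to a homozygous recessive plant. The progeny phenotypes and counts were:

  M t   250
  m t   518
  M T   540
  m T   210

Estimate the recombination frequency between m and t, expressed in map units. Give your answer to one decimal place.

30.3 map units

The two most frequent classes, M T (540) and m t (518), are the parental types, so the F1 was M T / m t.
The recombinant classes are M t and m T: 250 + 210 = 460.
Recombination frequency = 460/1518 = 0.3030 ≈ 30.3%, i.e. 30.3 map units.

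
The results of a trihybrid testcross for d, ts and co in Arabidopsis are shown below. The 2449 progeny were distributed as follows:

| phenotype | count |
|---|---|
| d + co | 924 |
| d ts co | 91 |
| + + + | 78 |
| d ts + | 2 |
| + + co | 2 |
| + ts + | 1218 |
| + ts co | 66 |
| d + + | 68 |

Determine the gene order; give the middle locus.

d

The two most frequent reciprocal classes, + ts + and d + co, are the parental types, so the F1 was + ts + / d + co.
The two rarest classes, d ts + and + + co, are the double crossovers. Comparing them with the parentals, only the d allele has switched, so d is the middle locus and the order is ts – d – co.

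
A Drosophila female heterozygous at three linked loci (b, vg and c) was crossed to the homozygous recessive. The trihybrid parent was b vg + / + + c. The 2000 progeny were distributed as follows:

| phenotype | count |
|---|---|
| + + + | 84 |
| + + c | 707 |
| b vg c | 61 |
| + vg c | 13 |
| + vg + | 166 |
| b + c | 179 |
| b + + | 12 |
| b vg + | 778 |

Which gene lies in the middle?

The two rarest classes, b + + and + vg c, are the double crossovers. Comparing them with the parentals, only the vg allele has switched, so vg is the middle locus and the order is c – vg – b.

vg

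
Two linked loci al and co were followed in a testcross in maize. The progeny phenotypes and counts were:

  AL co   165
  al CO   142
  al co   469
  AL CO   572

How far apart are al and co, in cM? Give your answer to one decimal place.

22.8 cM

The two most frequent classes, AL CO (572) and al co (469), are the parental types, so the F1 was AL CO / al co.
The recombinant classes are AL co and al CO: 165 + 142 = 307.
Recombination frequency = 307/1348 = 0.2277 ≈ 22.8%, i.e. 22.8 cM.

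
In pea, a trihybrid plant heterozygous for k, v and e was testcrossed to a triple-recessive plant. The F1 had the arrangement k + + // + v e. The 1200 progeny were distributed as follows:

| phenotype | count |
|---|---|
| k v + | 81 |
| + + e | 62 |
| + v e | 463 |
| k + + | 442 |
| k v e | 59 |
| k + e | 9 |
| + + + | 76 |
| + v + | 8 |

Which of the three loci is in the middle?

e

The two rarest classes, k + e and + v +, are the double crossovers. Comparing them with the parentals, only the e allele has switched, so e is the middle locus and the order is v – e – k.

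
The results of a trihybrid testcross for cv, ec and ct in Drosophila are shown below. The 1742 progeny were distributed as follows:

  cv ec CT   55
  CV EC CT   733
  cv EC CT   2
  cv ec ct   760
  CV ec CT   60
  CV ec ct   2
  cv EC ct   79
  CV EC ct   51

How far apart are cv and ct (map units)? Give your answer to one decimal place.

The two most frequent reciprocal classes, cv ec ct and CV EC CT, are the parental types, so the F1 was cv ec ct / CV EC CT.
The two rarest classes, CV ec ct and cv EC CT, are the double crossovers. Comparing them with the parentals, only the cv allele has switched, so cv is the middle locus and the order is ec – cv – ct.
Crossovers in the cv–ct interval produce the single-crossover classes cv ec CT and CV EC ct (55 + 51 = 106) plus the double crossovers (4).
RF(cv–ct) = (106 + 4) / 1742 = 110/1742 = 0.0631 → 6.3 map units.

6.3 map units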